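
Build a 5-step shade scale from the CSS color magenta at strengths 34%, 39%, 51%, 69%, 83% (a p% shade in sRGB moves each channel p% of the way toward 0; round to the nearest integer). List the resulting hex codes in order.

#A800A8, #9C009C, #7D007D, #4F004F, #2B002B

CSS magenta is rgb(255, 0, 255).
34%: (255 − 86.7 = 168.3→168, 0→0, 255 − 86.7 = 168.3→168) → #A800A8
39%: (255 − 99.45 = 155.55→156, 0→0, 255 − 99.45 = 155.55→156) → #9C009C
51%: (255 − 130.05 = 124.95→125, 0→0, 255 − 130.05 = 124.95→125) → #7D007D
69%: (255 − 175.95 = 79.05→79, 0→0, 255 − 175.95 = 79.05→79) → #4F004F
83%: (255 − 211.65 = 43.35→43, 0→0, 255 − 211.65 = 43.35→43) → #2B002B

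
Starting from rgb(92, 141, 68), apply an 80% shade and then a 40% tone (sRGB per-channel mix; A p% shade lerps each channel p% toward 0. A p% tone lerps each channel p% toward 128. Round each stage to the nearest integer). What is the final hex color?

Lerp each channel 80% toward 0:
  R: 92 − 73.6 = 18.4 → 18
  G: 141 + 0.8×(0−141) = 141 − 112.8 = 28.2 → 28
  B: 68 + 0.8×(0−68) = 68 − 54.4 = 13.6 → 14
After the shade: rgb(18, 28, 14) = #121C0E.
A 40% tone moves each channel 40% toward 128:
  R: 18 + 44 = 62 → 62
  G: 28 + 40 = 68 → 68
  B: 14 + 0.4×(128−14) = 14 + 45.6 = 59.6 → 60
rgb(62, 68, 60) = #3E443C.

#3E443C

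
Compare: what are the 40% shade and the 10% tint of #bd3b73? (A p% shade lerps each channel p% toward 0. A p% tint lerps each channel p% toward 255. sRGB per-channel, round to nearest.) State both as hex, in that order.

#712345, #c44f81

#bd3b73 is rgb(189, 59, 115).
40% shade:
  R: 189 + 0.4×(0−189) = 189 − 75.6 = 113.4 → 113
  G: 59 − 23.6 = 35.4 → 35
  B: 115 + 0.4×(0−115) = 115 − 46 = 69 → 69
  → #712345
10% tint:
  R: 189 + 0.1×(255−189) = 189 + 6.6 = 195.6 → 196
  G: 59 + 0.1×(255−59) = 59 + 19.6 = 78.6 → 79
  B: 115 + 14 = 129 → 129
  → #c44f81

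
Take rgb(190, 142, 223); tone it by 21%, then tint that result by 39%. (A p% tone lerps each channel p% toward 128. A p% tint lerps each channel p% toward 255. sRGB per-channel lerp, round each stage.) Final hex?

Per channel, c → c + 0.21(128 − c):
  R: 190 + 0.21×(128−190) = 190 − 13.02 = 176.98 → 177
  G: 142 − 2.94 = 139.06 → 139
  B: 223 − 19.95 = 203.05 → 203
After the tone: rgb(177, 139, 203) = #b18bcb.
A 39% tint moves each channel 39% toward 255:
  R: 177 + 30.42 = 207.42 → 207
  G: 139 + 0.39×(255−139) = 139 + 45.24 = 184.24 → 184
  B: 203 + 0.39×(255−203) = 203 + 20.28 = 223.28 → 223
rgb(207, 184, 223) = #cfb8df.

#cfb8df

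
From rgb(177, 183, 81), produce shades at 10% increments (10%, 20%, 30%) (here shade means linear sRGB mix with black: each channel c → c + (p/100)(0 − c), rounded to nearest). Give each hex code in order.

10%: (177 − 17.7 = 159.3→159, 183 − 18.3 = 164.7→165, 81 − 8.1 = 72.9→73) → #9FA549
20%: (177 − 35.4 = 141.6→142, 183 − 36.6 = 146.4→146, 81 − 16.2 = 64.8→65) → #8E9241
30%: (177 − 53.1 = 123.9→124, 183 − 54.9 = 128.1→128, 81 − 24.3 = 56.7→57) → #7C8039

#9FA549, #8E9241, #7C8039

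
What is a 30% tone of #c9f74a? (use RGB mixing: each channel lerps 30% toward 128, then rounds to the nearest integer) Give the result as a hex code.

#b3d35a

#c9f74a is rgb(201, 247, 74).
Per channel, c → c + 0.3(128 − c):
  R: 201 − 21.9 = 179.1 → 179
  G: 247 + 0.3×(128−247) = 247 − 35.7 = 211.3 → 211
  B: 74 + 16.2 = 90.2 → 90
rgb(179, 211, 90) = #b3d35a.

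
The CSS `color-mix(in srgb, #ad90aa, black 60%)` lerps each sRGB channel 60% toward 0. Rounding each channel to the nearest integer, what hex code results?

#453a44

#ad90aa is rgb(173, 144, 170).
Per channel, c → c + 0.6(0 − c):
  R: 173 + 0.6×(0−173) = 173 − 103.8 = 69.2 → 69
  G: 144 − 86.4 = 57.6 → 58
  B: 170 + 0.6×(0−170) = 170 − 102 = 68 → 68
rgb(69, 58, 68) = #453a44.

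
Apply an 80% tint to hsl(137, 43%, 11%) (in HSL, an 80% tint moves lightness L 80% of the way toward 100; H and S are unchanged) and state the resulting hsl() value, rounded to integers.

L moves 80% from 11 toward 100: 11 + 71.2 = 82.2 → 82.
H and S are unchanged.

hsl(137, 43%, 82%)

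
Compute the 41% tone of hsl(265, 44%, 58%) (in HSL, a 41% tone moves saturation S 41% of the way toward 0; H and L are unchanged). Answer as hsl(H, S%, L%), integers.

S moves 41% from 44 toward 0: 44 − 18.04 = 25.96 → 26.
H and L are unchanged.

hsl(265, 26%, 58%)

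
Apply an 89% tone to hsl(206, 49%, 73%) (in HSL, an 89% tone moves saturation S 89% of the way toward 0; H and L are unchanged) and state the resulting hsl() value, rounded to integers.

S moves 89% from 49 toward 0: 49 − 43.61 = 5.39 → 5.
H and L are unchanged.

hsl(206, 5%, 73%)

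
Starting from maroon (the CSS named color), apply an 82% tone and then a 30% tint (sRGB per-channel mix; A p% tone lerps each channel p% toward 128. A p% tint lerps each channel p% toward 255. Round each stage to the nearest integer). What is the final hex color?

CSS maroon is rgb(128, 0, 0).
Lerp each channel 82% toward 128:
  R: 128 + 0.82×(128−128) = 128 + 0 = 128 → 128
  G: 0 + 0.82×(128−0) = 0 + 104.96 = 104.96 → 105
  B: 0 + 104.96 = 104.96 → 105
After the tone: rgb(128, 105, 105) = #806969.
Lerp each channel 30% toward 255:
  R: 128 + 0.3×(255−128) = 128 + 38.1 = 166.1 → 166
  G: 105 + 0.3×(255−105) = 105 + 45 = 150 → 150
  B: 105 + 0.3×(255−105) = 105 + 45 = 150 → 150
rgb(166, 150, 150) = #A69696.

#A69696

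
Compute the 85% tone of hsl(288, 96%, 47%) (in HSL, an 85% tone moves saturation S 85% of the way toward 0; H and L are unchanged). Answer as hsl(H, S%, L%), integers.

S moves 85% from 96 toward 0: 96 − 81.6 = 14.4 → 14.
H and L are unchanged.

hsl(288, 14%, 47%)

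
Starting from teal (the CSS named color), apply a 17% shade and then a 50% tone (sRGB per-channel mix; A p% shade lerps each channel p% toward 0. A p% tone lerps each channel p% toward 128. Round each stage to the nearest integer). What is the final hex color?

#407575

CSS teal is rgb(0, 128, 128).
Per channel, c → c + 0.17(0 − c):
  R: 0 + 0 = 0 → 0
  G: 128 + 0.17×(0−128) = 128 − 21.76 = 106.24 → 106
  B: 128 + 0.17×(0−128) = 128 − 21.76 = 106.24 → 106
After the shade: rgb(0, 106, 106) = #006A6A.
Lerp each channel 50% toward 128:
  R: 0 + 64 = 64 → 64
  G: 106 + 11 = 117 → 117
  B: 106 + 0.5×(128−106) = 106 + 11 = 117 → 117
rgb(64, 117, 117) = #407575.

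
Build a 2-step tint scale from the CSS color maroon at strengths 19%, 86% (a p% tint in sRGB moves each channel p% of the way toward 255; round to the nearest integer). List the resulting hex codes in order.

CSS maroon is rgb(128, 0, 0).
19%: (128 + 24.13 = 152.13→152, 0 + 48.45 = 48.45→48, 0 + 48.45 = 48.45→48) → #983030
86%: (128 + 109.22 = 237.22→237, 0 + 219.3 = 219.3→219, 0 + 219.3 = 219.3→219) → #eddbdb

#983030, #eddbdb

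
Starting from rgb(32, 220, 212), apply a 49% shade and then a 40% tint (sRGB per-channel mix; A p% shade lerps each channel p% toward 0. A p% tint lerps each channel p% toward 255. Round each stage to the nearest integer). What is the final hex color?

Per channel, c → c + 0.49(0 − c):
  R: 32 − 15.68 = 16.32 → 16
  G: 220 + 0.49×(0−220) = 220 − 107.8 = 112.2 → 112
  B: 212 − 103.88 = 108.12 → 108
After the shade: rgb(16, 112, 108) = #10706C.
Lerp each channel 40% toward 255:
  R: 16 + 0.4×(255−16) = 16 + 95.6 = 111.6 → 112
  G: 112 + 57.2 = 169.2 → 169
  B: 108 + 0.4×(255−108) = 108 + 58.8 = 166.8 → 167
rgb(112, 169, 167) = #70A9A7.

#70A9A7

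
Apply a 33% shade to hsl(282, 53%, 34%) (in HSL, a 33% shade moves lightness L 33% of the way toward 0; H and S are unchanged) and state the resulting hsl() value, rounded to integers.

L moves 33% from 34 toward 0: 34 − 11.22 = 22.78 → 23.
H and S are unchanged.

hsl(282, 53%, 23%)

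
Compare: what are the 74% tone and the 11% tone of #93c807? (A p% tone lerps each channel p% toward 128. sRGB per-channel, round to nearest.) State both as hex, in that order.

#859361, #91c014

#93c807 is rgb(147, 200, 7).
74% tone:
  R: 147 − 14.06 = 132.94 → 133
  G: 200 + 0.74×(128−200) = 200 − 53.28 = 146.72 → 147
  B: 7 + 89.54 = 96.54 → 97
  → #859361
11% tone:
  R: 147 + 0.11×(128−147) = 147 − 2.09 = 144.91 → 145
  G: 200 + 0.11×(128−200) = 200 − 7.92 = 192.08 → 192
  B: 7 + 0.11×(128−7) = 7 + 13.31 = 20.31 → 20
  → #91c014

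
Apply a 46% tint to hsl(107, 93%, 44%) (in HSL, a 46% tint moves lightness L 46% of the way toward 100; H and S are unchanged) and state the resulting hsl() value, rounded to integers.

hsl(107, 93%, 70%)

L moves 46% from 44 toward 100: 44 + 25.76 = 69.76 → 70.
H and S are unchanged.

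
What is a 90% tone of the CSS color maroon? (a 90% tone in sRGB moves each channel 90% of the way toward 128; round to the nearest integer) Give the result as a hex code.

#807373

CSS maroon is rgb(128, 0, 0).
A 90% tone moves each channel 90% toward 128:
  R: 128 + 0 = 128 → 128
  G: 0 + 115.2 = 115.2 → 115
  B: 0 + 0.9×(128−0) = 0 + 115.2 = 115.2 → 115
rgb(128, 115, 115) = #807373.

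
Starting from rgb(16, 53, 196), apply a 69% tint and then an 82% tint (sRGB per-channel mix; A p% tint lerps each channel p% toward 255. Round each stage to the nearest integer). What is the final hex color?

#f2f4fc

A 69% tint moves each channel 69% toward 255:
  R: 16 + 0.69×(255−16) = 16 + 164.91 = 180.91 → 181
  G: 53 + 139.38 = 192.38 → 192
  B: 196 + 0.69×(255−196) = 196 + 40.71 = 236.71 → 237
After the tint: rgb(181, 192, 237) = #b5c0ed.
Per channel, c → c + 0.82(255 − c):
  R: 181 + 0.82×(255−181) = 181 + 60.68 = 241.68 → 242
  G: 192 + 0.82×(255−192) = 192 + 51.66 = 243.66 → 244
  B: 237 + 0.82×(255−237) = 237 + 14.76 = 251.76 → 252
rgb(242, 244, 252) = #f2f4fc.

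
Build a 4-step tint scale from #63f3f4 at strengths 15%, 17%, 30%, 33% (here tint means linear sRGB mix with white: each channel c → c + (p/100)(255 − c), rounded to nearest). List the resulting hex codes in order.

#63f3f4 is rgb(99, 243, 244).
15%: (99 + 23.4 = 122.4→122, 243 + 1.8 = 244.8→245, 244 + 1.65 = 245.65→246) → #7af5f6
17%: (99 + 26.52 = 125.52→126, 243 + 2.04 = 245.04→245, 244 + 1.87 = 245.87→246) → #7ef5f6
30%: (99 + 46.8 = 145.8→146, 243 + 3.6 = 246.6→247, 244 + 3.3 = 247.3→247) → #92f7f7
33%: (99 + 51.48 = 150.48→150, 243 + 3.96 = 246.96→247, 244 + 3.63 = 247.63→248) → #96f7f8

#7af5f6, #7ef5f6, #92f7f7, #96f7f8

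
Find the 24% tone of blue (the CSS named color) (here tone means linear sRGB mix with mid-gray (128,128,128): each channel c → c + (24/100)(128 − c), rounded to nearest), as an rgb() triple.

rgb(31, 31, 225)

CSS blue is rgb(0, 0, 255).
Lerp each channel 24% toward 128:
  R: 0 + 0.24×(128−0) = 0 + 30.72 = 30.72 → 31
  G: 0 + 0.24×(128−0) = 0 + 30.72 = 30.72 → 31
  B: 255 + 0.24×(128−255) = 255 − 30.48 = 224.52 → 225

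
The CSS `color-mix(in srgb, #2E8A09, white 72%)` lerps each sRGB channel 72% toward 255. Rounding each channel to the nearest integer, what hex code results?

#C4DEBA

#2E8A09 is rgb(46, 138, 9).
Per channel, c → c + 0.72(255 − c):
  R: 46 + 0.72×(255−46) = 46 + 150.48 = 196.48 → 196
  G: 138 + 84.24 = 222.24 → 222
  B: 9 + 177.12 = 186.12 → 186
rgb(196, 222, 186) = #C4DEBA.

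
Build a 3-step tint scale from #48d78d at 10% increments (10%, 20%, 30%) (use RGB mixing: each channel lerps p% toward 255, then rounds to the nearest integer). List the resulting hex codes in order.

#48d78d is rgb(72, 215, 141).
10%: (72 + 18.3 = 90.3→90, 215 + 4 = 219→219, 141 + 11.4 = 152.4→152) → #5adb98
20%: (72 + 36.6 = 108.6→109, 215 + 8 = 223→223, 141 + 22.8 = 163.8→164) → #6ddfa4
30%: (72 + 54.9 = 126.9→127, 215 + 12 = 227→227, 141 + 34.2 = 175.2→175) → #7fe3af

#5adb98, #6ddfa4, #7fe3af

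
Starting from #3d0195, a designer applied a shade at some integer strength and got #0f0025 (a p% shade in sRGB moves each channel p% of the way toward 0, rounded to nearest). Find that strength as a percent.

#3d0195 is rgb(61, 1, 149); #0f0025 is rgb(15, 0, 37).
On the B channel (widest range): 37 ≈ 149 + (p/100)(0 − 149), so p ≈ 100×(37 − 149)/(0 − 149) = -11200/-149 = 75.17.
p = 75 reproduces all three channels after rounding.

75%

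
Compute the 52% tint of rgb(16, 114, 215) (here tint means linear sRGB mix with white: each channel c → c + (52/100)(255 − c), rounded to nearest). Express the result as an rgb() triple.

rgb(140, 187, 236)

Lerp each channel 52% toward 255:
  R: 16 + 0.52×(255−16) = 16 + 124.28 = 140.28 → 140
  G: 114 + 73.32 = 187.32 → 187
  B: 215 + 0.52×(255−215) = 215 + 20.8 = 235.8 → 236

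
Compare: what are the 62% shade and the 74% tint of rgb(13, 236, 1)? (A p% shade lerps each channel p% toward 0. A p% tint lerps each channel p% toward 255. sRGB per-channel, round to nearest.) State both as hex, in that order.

62% shade:
  R: 13 + 0.62×(0−13) = 13 − 8.06 = 4.94 → 5
  G: 236 − 146.32 = 89.68 → 90
  B: 1 − 0.62 = 0.38 → 0
  → #055a00
74% tint:
  R: 13 + 0.74×(255−13) = 13 + 179.08 = 192.08 → 192
  G: 236 + 14.06 = 250.06 → 250
  B: 1 + 187.96 = 188.96 → 189
  → #c0fabd

#055a00, #c0fabd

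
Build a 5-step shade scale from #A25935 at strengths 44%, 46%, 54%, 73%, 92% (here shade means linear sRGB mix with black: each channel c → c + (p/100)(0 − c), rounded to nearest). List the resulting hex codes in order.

#A25935 is rgb(162, 89, 53).
44%: (162 − 71.28 = 90.72→91, 89 − 39.16 = 49.84→50, 53 − 23.32 = 29.68→30) → #5B321E
46%: (162 − 74.52 = 87.48→87, 89 − 40.94 = 48.06→48, 53 − 24.38 = 28.62→29) → #57301D
54%: (162 − 87.48 = 74.52→75, 89 − 48.06 = 40.94→41, 53 − 28.62 = 24.38→24) → #4B2918
73%: (162 − 118.26 = 43.74→44, 89 − 64.97 = 24.03→24, 53 − 38.69 = 14.31→14) → #2C180E
92%: (162 − 149.04 = 12.96→13, 89 − 81.88 = 7.12→7, 53 − 48.76 = 4.24→4) → #0D0704

#5B321E, #57301D, #4B2918, #2C180E, #0D0704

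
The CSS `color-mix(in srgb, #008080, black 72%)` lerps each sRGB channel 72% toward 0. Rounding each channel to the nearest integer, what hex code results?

#008080 is rgb(0, 128, 128).
Lerp each channel 72% toward 0:
  R: 0 + 0.72×(0−0) = 0 + 0 = 0 → 0
  G: 128 + 0.72×(0−128) = 128 − 92.16 = 35.84 → 36
  B: 128 + 0.72×(0−128) = 128 − 92.16 = 35.84 → 36
rgb(0, 36, 36) = #002424.

#002424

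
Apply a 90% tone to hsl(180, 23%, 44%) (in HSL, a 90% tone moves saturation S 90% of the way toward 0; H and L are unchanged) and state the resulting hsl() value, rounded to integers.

S moves 90% from 23 toward 0: 23 − 20.7 = 2.3 → 2.
H and L are unchanged.

hsl(180, 2%, 44%)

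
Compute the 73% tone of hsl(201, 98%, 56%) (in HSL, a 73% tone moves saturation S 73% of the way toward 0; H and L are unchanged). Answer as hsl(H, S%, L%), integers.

S moves 73% from 98 toward 0: 98 − 71.54 = 26.46 → 26.
H and L are unchanged.

hsl(201, 26%, 56%)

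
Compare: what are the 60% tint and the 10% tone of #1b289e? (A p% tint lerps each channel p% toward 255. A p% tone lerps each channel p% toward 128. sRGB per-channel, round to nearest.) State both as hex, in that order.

#1b289e is rgb(27, 40, 158).
60% tint:
  R: 27 + 0.6×(255−27) = 27 + 136.8 = 163.8 → 164
  G: 40 + 0.6×(255−40) = 40 + 129 = 169 → 169
  B: 158 + 58.2 = 216.2 → 216
  → #a4a9d8
10% tone:
  R: 27 + 10.1 = 37.1 → 37
  G: 40 + 0.1×(128−40) = 40 + 8.8 = 48.8 → 49
  B: 158 + 0.1×(128−158) = 158 − 3 = 155 → 155
  → #25319b

#a4a9d8, #25319b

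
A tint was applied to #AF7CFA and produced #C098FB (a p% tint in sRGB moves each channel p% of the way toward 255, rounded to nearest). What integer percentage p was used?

21%

#AF7CFA is rgb(175, 124, 250); #C098FB is rgb(192, 152, 251).
On the G channel (widest range): 152 ≈ 124 + (p/100)(255 − 124), so p ≈ 100×(152 − 124)/(255 − 124) = 2800/131 = 21.37.
p = 21 reproduces all three channels after rounding.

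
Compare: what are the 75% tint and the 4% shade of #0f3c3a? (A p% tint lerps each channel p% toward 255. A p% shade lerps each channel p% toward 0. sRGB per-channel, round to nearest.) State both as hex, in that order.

#0f3c3a is rgb(15, 60, 58).
75% tint:
  R: 15 + 0.75×(255−15) = 15 + 180 = 195 → 195
  G: 60 + 0.75×(255−60) = 60 + 146.25 = 206.25 → 206
  B: 58 + 0.75×(255−58) = 58 + 147.75 = 205.75 → 206
  → #c3cece
4% shade:
  R: 15 − 0.6 = 14.4 → 14
  G: 60 + 0.04×(0−60) = 60 − 2.4 = 57.6 → 58
  B: 58 − 2.32 = 55.68 → 56
  → #0e3a38

#c3cece, #0e3a38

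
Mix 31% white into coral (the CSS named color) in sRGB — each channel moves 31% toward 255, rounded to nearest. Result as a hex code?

CSS coral is rgb(255, 127, 80).
A 31% tint moves each channel 31% toward 255:
  R: 255 + 0.31×(255−255) = 255 + 0 = 255 → 255
  G: 127 + 0.31×(255−127) = 127 + 39.68 = 166.68 → 167
  B: 80 + 0.31×(255−80) = 80 + 54.25 = 134.25 → 134
rgb(255, 167, 134) = #FFA786.

#FFA786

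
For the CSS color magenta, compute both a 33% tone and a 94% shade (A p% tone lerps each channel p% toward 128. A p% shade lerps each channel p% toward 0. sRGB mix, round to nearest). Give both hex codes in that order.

CSS magenta is rgb(255, 0, 255).
33% tone:
  R: 255 + 0.33×(128−255) = 255 − 41.91 = 213.09 → 213
  G: 0 + 0.33×(128−0) = 0 + 42.24 = 42.24 → 42
  B: 255 + 0.33×(128−255) = 255 − 41.91 = 213.09 → 213
  → #D52AD5
94% shade:
  R: 255 + 0.94×(0−255) = 255 − 239.7 = 15.3 → 15
  G: 0 + 0.94×(0−0) = 0 + 0 = 0 → 0
  B: 255 + 0.94×(0−255) = 255 − 239.7 = 15.3 → 15
  → #0F000F

#D52AD5, #0F000F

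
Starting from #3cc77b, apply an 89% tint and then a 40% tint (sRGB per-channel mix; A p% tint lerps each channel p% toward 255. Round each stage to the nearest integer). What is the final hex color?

#3cc77b is rgb(60, 199, 123).
Per channel, c → c + 0.89(255 − c):
  R: 60 + 0.89×(255−60) = 60 + 173.55 = 233.55 → 234
  G: 199 + 0.89×(255−199) = 199 + 49.84 = 248.84 → 249
  B: 123 + 0.89×(255−123) = 123 + 117.48 = 240.48 → 240
After the tint: rgb(234, 249, 240) = #eaf9f0.
A 40% tint moves each channel 40% toward 255:
  R: 234 + 8.4 = 242.4 → 242
  G: 249 + 2.4 = 251.4 → 251
  B: 240 + 0.4×(255−240) = 240 + 6 = 246 → 246
rgb(242, 251, 246) = #f2fbf6.

#f2fbf6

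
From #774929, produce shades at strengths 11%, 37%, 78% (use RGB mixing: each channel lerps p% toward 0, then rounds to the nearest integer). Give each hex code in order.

#6a4124, #4b2e1a, #1a1009

#774929 is rgb(119, 73, 41).
11%: (119 − 13.09 = 105.91→106, 73 − 8.03 = 64.97→65, 41 − 4.51 = 36.49→36) → #6a4124
37%: (119 − 44.03 = 74.97→75, 73 − 27.01 = 45.99→46, 41 − 15.17 = 25.83→26) → #4b2e1a
78%: (119 − 92.82 = 26.18→26, 73 − 56.94 = 16.06→16, 41 − 31.98 = 9.02→9) → #1a1009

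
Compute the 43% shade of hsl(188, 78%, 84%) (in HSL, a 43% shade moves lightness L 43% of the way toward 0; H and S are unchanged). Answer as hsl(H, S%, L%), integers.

L moves 43% from 84 toward 0: 84 − 36.12 = 47.88 → 48.
H and S are unchanged.

hsl(188, 78%, 48%)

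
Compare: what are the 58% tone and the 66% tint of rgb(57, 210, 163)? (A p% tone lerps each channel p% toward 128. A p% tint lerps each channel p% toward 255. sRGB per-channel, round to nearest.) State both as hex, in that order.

#62A28F, #BCF0E0

58% tone:
  R: 57 + 0.58×(128−57) = 57 + 41.18 = 98.18 → 98
  G: 210 + 0.58×(128−210) = 210 − 47.56 = 162.44 → 162
  B: 163 + 0.58×(128−163) = 163 − 20.3 = 142.7 → 143
  → #62A28F
66% tint:
  R: 57 + 0.66×(255−57) = 57 + 130.68 = 187.68 → 188
  G: 210 + 0.66×(255−210) = 210 + 29.7 = 239.7 → 240
  B: 163 + 0.66×(255−163) = 163 + 60.72 = 223.72 → 224
  → #BCF0E0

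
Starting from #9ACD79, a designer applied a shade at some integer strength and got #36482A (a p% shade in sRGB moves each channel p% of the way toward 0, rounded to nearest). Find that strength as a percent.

65%

#9ACD79 is rgb(154, 205, 121); #36482A is rgb(54, 72, 42).
On the G channel (widest range): 72 ≈ 205 + (p/100)(0 − 205), so p ≈ 100×(72 − 205)/(0 − 205) = -13300/-205 = 64.88.
p = 65 reproduces all three channels after rounding.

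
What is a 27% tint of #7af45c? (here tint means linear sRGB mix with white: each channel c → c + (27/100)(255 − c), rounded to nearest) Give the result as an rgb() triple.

rgb(158, 247, 136)

#7af45c is rgb(122, 244, 92).
Lerp each channel 27% toward 255:
  R: 122 + 0.27×(255−122) = 122 + 35.91 = 157.91 → 158
  G: 244 + 2.97 = 246.97 → 247
  B: 92 + 0.27×(255−92) = 92 + 44.01 = 136.01 → 136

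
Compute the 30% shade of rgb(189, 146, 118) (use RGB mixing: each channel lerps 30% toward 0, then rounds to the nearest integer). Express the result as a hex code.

A 30% shade moves each channel 30% toward 0:
  R: 189 − 56.7 = 132.3 → 132
  G: 146 − 43.8 = 102.2 → 102
  B: 118 + 0.3×(0−118) = 118 − 35.4 = 82.6 → 83
rgb(132, 102, 83) = #846653.

#846653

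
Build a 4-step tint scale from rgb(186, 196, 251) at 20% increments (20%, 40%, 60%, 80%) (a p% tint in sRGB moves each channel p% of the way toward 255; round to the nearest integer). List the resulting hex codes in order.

#c8d0fc, #d6dcfd, #e3e7fd, #f1f3fe

20%: (186 + 13.8 = 199.8→200, 196 + 11.8 = 207.8→208, 251 + 0.8 = 251.8→252) → #c8d0fc
40%: (186 + 27.6 = 213.6→214, 196 + 23.6 = 219.6→220, 251 + 1.6 = 252.6→253) → #d6dcfd
60%: (186 + 41.4 = 227.4→227, 196 + 35.4 = 231.4→231, 251 + 2.4 = 253.4→253) → #e3e7fd
80%: (186 + 55.2 = 241.2→241, 196 + 47.2 = 243.2→243, 251 + 3.2 = 254.2→254) → #f1f3fe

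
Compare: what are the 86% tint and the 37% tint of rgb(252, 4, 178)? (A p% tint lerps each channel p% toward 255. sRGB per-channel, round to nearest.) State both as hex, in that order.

86% tint:
  R: 252 + 2.58 = 254.58 → 255
  G: 4 + 0.86×(255−4) = 4 + 215.86 = 219.86 → 220
  B: 178 + 0.86×(255−178) = 178 + 66.22 = 244.22 → 244
  → #FFDCF4
37% tint:
  R: 252 + 1.11 = 253.11 → 253
  G: 4 + 0.37×(255−4) = 4 + 92.87 = 96.87 → 97
  B: 178 + 28.49 = 206.49 → 206
  → #FD61CE

#FFDCF4, #FD61CE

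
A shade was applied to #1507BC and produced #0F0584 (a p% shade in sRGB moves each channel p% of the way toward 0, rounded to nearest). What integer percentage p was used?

30%

#1507BC is rgb(21, 7, 188); #0F0584 is rgb(15, 5, 132).
On the B channel (widest range): 132 ≈ 188 + (p/100)(0 − 188), so p ≈ 100×(132 − 188)/(0 − 188) = -5600/-188 = 29.79.
p = 30 reproduces all three channels after rounding.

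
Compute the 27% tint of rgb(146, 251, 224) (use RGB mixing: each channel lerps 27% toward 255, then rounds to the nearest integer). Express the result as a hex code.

Lerp each channel 27% toward 255:
  R: 146 + 0.27×(255−146) = 146 + 29.43 = 175.43 → 175
  G: 251 + 0.27×(255−251) = 251 + 1.08 = 252.08 → 252
  B: 224 + 8.37 = 232.37 → 232
rgb(175, 252, 232) = #AFFCE8.

#AFFCE8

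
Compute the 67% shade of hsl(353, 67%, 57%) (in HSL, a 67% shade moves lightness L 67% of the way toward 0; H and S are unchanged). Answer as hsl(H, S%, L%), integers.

L moves 67% from 57 toward 0: 57 − 38.19 = 18.81 → 19.
H and S are unchanged.

hsl(353, 67%, 19%)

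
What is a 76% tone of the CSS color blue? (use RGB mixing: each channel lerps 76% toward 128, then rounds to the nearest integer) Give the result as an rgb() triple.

CSS blue is rgb(0, 0, 255).
Lerp each channel 76% toward 128:
  R: 0 + 97.28 = 97.28 → 97
  G: 0 + 97.28 = 97.28 → 97
  B: 255 − 96.52 = 158.48 → 158

rgb(97, 97, 158)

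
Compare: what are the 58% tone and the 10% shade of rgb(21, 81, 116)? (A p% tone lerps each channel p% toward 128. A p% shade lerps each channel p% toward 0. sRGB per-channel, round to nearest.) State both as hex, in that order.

58% tone:
  R: 21 + 0.58×(128−21) = 21 + 62.06 = 83.06 → 83
  G: 81 + 0.58×(128−81) = 81 + 27.26 = 108.26 → 108
  B: 116 + 6.96 = 122.96 → 123
  → #536C7B
10% shade:
  R: 21 − 2.1 = 18.9 → 19
  G: 81 + 0.1×(0−81) = 81 − 8.1 = 72.9 → 73
  B: 116 + 0.1×(0−116) = 116 − 11.6 = 104.4 → 104
  → #134968

#536C7B, #134968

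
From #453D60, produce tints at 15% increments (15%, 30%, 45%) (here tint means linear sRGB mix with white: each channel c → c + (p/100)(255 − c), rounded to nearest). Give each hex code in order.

#615A78, #7D7790, #9994A8

#453D60 is rgb(69, 61, 96).
15%: (69 + 27.9 = 96.9→97, 61 + 29.1 = 90.1→90, 96 + 23.85 = 119.85→120) → #615A78
30%: (69 + 55.8 = 124.8→125, 61 + 58.2 = 119.2→119, 96 + 47.7 = 143.7→144) → #7D7790
45%: (69 + 83.7 = 152.7→153, 61 + 87.3 = 148.3→148, 96 + 71.55 = 167.55→168) → #9994A8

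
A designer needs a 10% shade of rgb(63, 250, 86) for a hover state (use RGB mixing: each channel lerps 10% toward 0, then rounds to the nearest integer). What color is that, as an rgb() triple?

rgb(57, 225, 77)

A 10% shade moves each channel 10% toward 0:
  R: 63 + 0.1×(0−63) = 63 − 6.3 = 56.7 → 57
  G: 250 + 0.1×(0−250) = 250 − 25 = 225 → 225
  B: 86 − 8.6 = 77.4 → 77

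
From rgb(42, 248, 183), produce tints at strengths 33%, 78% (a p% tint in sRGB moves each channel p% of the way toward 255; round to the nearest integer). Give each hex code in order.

#70facf, #d0fdef

33%: (42 + 70.29 = 112.29→112, 248 + 2.31 = 250.31→250, 183 + 23.76 = 206.76→207) → #70facf
78%: (42 + 166.14 = 208.14→208, 248 + 5.46 = 253.46→253, 183 + 56.16 = 239.16→239) → #d0fdef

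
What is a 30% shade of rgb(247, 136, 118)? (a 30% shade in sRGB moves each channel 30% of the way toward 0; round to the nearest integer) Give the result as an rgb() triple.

rgb(173, 95, 83)

A 30% shade moves each channel 30% toward 0:
  R: 247 − 74.1 = 172.9 → 173
  G: 136 + 0.3×(0−136) = 136 − 40.8 = 95.2 → 95
  B: 118 − 35.4 = 82.6 → 83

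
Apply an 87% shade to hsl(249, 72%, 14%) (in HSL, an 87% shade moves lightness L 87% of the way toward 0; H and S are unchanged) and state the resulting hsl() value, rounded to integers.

hsl(249, 72%, 2%)

L moves 87% from 14 toward 0: 14 − 12.18 = 1.82 → 2.
H and S are unchanged.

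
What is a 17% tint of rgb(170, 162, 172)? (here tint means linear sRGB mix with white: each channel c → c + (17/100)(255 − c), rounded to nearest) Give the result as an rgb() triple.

A 17% tint moves each channel 17% toward 255:
  R: 170 + 0.17×(255−170) = 170 + 14.45 = 184.45 → 184
  G: 162 + 15.81 = 177.81 → 178
  B: 172 + 14.11 = 186.11 → 186

rgb(184, 178, 186)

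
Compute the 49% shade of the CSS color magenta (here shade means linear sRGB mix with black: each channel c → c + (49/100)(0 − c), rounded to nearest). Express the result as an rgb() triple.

rgb(130, 0, 130)

CSS magenta is rgb(255, 0, 255).
A 49% shade moves each channel 49% toward 0:
  R: 255 + 0.49×(0−255) = 255 − 124.95 = 130.05 → 130
  G: 0 + 0 = 0 → 0
  B: 255 − 124.95 = 130.05 → 130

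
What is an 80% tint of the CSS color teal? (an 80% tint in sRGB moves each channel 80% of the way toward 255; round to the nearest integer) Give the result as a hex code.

CSS teal is rgb(0, 128, 128).
An 80% tint moves each channel 80% toward 255:
  R: 0 + 204 = 204 → 204
  G: 128 + 0.8×(255−128) = 128 + 101.6 = 229.6 → 230
  B: 128 + 0.8×(255−128) = 128 + 101.6 = 229.6 → 230
rgb(204, 230, 230) = #cce6e6.

#cce6e6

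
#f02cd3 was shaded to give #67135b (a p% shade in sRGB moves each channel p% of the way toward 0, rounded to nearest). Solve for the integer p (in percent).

#f02cd3 is rgb(240, 44, 211); #67135b is rgb(103, 19, 91).
On the R channel (widest range): 103 ≈ 240 + (p/100)(0 − 240), so p ≈ 100×(103 − 240)/(0 − 240) = -13700/-240 = 57.08.
p = 57 reproduces all three channels after rounding.

57%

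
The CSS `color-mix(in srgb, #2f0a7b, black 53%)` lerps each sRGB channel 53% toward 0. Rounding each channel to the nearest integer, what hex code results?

#16053a

#2f0a7b is rgb(47, 10, 123).
Per channel, c → c + 0.53(0 − c):
  R: 47 − 24.91 = 22.09 → 22
  G: 10 + 0.53×(0−10) = 10 − 5.3 = 4.7 → 5
  B: 123 − 65.19 = 57.81 → 58
rgb(22, 5, 58) = #16053a.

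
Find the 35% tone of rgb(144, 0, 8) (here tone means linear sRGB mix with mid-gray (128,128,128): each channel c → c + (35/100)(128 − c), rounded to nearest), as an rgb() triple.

A 35% tone moves each channel 35% toward 128:
  R: 144 + 0.35×(128−144) = 144 − 5.6 = 138.4 → 138
  G: 0 + 44.8 = 44.8 → 45
  B: 8 + 0.35×(128−8) = 8 + 42 = 50 → 50

rgb(138, 45, 50)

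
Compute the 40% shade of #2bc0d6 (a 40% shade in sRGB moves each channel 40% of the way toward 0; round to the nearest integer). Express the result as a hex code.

#2bc0d6 is rgb(43, 192, 214).
Per channel, c → c + 0.4(0 − c):
  R: 43 + 0.4×(0−43) = 43 − 17.2 = 25.8 → 26
  G: 192 − 76.8 = 115.2 → 115
  B: 214 − 85.6 = 128.4 → 128
rgb(26, 115, 128) = #1a7380.

#1a7380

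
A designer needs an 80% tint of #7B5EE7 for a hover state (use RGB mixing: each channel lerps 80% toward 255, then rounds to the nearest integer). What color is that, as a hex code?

#E5DFFA

#7B5EE7 is rgb(123, 94, 231).
Per channel, c → c + 0.8(255 − c):
  R: 123 + 105.6 = 228.6 → 229
  G: 94 + 0.8×(255−94) = 94 + 128.8 = 222.8 → 223
  B: 231 + 19.2 = 250.2 → 250
rgb(229, 223, 250) = #E5DFFA.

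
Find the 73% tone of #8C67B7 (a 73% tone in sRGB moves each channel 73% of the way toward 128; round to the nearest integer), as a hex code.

#8C67B7 is rgb(140, 103, 183).
Lerp each channel 73% toward 128:
  R: 140 − 8.76 = 131.24 → 131
  G: 103 + 18.25 = 121.25 → 121
  B: 183 + 0.73×(128−183) = 183 − 40.15 = 142.85 → 143
rgb(131, 121, 143) = #83798F.

#83798F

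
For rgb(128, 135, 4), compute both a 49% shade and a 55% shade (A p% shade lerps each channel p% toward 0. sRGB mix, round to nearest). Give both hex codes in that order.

#414502, #3A3D02

49% shade:
  R: 128 − 62.72 = 65.28 → 65
  G: 135 − 66.15 = 68.85 → 69
  B: 4 − 1.96 = 2.04 → 2
  → #414502
55% shade:
  R: 128 + 0.55×(0−128) = 128 − 70.4 = 57.6 → 58
  G: 135 − 74.25 = 60.75 → 61
  B: 4 + 0.55×(0−4) = 4 − 2.2 = 1.8 → 2
  → #3A3D02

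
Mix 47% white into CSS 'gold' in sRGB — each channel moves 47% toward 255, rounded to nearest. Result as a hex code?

CSS gold is rgb(255, 215, 0).
A 47% tint moves each channel 47% toward 255:
  R: 255 + 0.47×(255−255) = 255 + 0 = 255 → 255
  G: 215 + 18.8 = 233.8 → 234
  B: 0 + 0.47×(255−0) = 0 + 119.85 = 119.85 → 120
rgb(255, 234, 120) = #FFEA78.

#FFEA78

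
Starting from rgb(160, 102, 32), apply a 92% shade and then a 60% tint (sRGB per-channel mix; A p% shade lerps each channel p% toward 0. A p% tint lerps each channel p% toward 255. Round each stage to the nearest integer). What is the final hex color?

#9e9c9a

A 92% shade moves each channel 92% toward 0:
  R: 160 + 0.92×(0−160) = 160 − 147.2 = 12.8 → 13
  G: 102 + 0.92×(0−102) = 102 − 93.84 = 8.16 → 8
  B: 32 − 29.44 = 2.56 → 3
After the shade: rgb(13, 8, 3) = #0d0803.
Per channel, c → c + 0.6(255 − c):
  R: 13 + 0.6×(255−13) = 13 + 145.2 = 158.2 → 158
  G: 8 + 148.2 = 156.2 → 156
  B: 3 + 151.2 = 154.2 → 154
rgb(158, 156, 154) = #9e9c9a.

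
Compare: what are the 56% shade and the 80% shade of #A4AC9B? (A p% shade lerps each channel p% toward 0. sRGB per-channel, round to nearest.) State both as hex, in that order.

#484C44, #21221F

#A4AC9B is rgb(164, 172, 155).
56% shade:
  R: 164 + 0.56×(0−164) = 164 − 91.84 = 72.16 → 72
  G: 172 + 0.56×(0−172) = 172 − 96.32 = 75.68 → 76
  B: 155 − 86.8 = 68.2 → 68
  → #484C44
80% shade:
  R: 164 − 131.2 = 32.8 → 33
  G: 172 + 0.8×(0−172) = 172 − 137.6 = 34.4 → 34
  B: 155 − 124 = 31 → 31
  → #21221F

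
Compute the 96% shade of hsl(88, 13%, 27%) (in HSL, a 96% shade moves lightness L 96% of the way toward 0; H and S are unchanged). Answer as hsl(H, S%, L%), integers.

hsl(88, 13%, 1%)

L moves 96% from 27 toward 0: 27 − 25.92 = 1.08 → 1.
H and S are unchanged.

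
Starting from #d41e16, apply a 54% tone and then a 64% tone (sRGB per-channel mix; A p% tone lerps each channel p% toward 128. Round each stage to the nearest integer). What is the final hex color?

#d41e16 is rgb(212, 30, 22).
A 54% tone moves each channel 54% toward 128:
  R: 212 + 0.54×(128−212) = 212 − 45.36 = 166.64 → 167
  G: 30 + 0.54×(128−30) = 30 + 52.92 = 82.92 → 83
  B: 22 + 57.24 = 79.24 → 79
After the tone: rgb(167, 83, 79) = #a7534f.
A 64% tone moves each channel 64% toward 128:
  R: 167 + 0.64×(128−167) = 167 − 24.96 = 142.04 → 142
  G: 83 + 28.8 = 111.8 → 112
  B: 79 + 0.64×(128−79) = 79 + 31.36 = 110.36 → 110
rgb(142, 112, 110) = #8e706e.

#8e706e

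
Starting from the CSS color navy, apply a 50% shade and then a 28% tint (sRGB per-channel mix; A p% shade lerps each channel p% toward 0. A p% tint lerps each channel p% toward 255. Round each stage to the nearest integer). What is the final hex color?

CSS navy is rgb(0, 0, 128).
A 50% shade moves each channel 50% toward 0:
  R: 0 + 0.5×(0−0) = 0 + 0 = 0 → 0
  G: 0 + 0.5×(0−0) = 0 + 0 = 0 → 0
  B: 128 + 0.5×(0−128) = 128 − 64 = 64 → 64
After the shade: rgb(0, 0, 64) = #000040.
Per channel, c → c + 0.28(255 − c):
  R: 0 + 71.4 = 71.4 → 71
  G: 0 + 0.28×(255−0) = 0 + 71.4 = 71.4 → 71
  B: 64 + 53.48 = 117.48 → 117
rgb(71, 71, 117) = #474775.

#474775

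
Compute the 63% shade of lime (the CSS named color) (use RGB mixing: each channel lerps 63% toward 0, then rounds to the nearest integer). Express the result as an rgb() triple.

CSS lime is rgb(0, 255, 0).
Lerp each channel 63% toward 0:
  R: 0 + 0.63×(0−0) = 0 + 0 = 0 → 0
  G: 255 + 0.63×(0−255) = 255 − 160.65 = 94.35 → 94
  B: 0 + 0.63×(0−0) = 0 + 0 = 0 → 0

rgb(0, 94, 0)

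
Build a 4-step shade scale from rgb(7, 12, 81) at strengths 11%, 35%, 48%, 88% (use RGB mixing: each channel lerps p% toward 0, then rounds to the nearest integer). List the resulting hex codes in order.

11%: (7 − 0.77 = 6.23→6, 12 − 1.32 = 10.68→11, 81 − 8.91 = 72.09→72) → #060B48
35%: (7 − 2.45 = 4.55→5, 12 − 4.2 = 7.8→8, 81 − 28.35 = 52.65→53) → #050835
48%: (7 − 3.36 = 3.64→4, 12 − 5.76 = 6.24→6, 81 − 38.88 = 42.12→42) → #04062A
88%: (7 − 6.16 = 0.84→1, 12 − 10.56 = 1.44→1, 81 − 71.28 = 9.72→10) → #01010A

#060B48, #050835, #04062A, #01010A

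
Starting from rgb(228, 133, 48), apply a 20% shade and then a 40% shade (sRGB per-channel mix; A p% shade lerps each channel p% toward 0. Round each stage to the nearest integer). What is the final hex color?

#6d4017

Lerp each channel 20% toward 0:
  R: 228 + 0.2×(0−228) = 228 − 45.6 = 182.4 → 182
  G: 133 + 0.2×(0−133) = 133 − 26.6 = 106.4 → 106
  B: 48 − 9.6 = 38.4 → 38
After the shade: rgb(182, 106, 38) = #b66a26.
Per channel, c → c + 0.4(0 − c):
  R: 182 − 72.8 = 109.2 → 109
  G: 106 + 0.4×(0−106) = 106 − 42.4 = 63.6 → 64
  B: 38 − 15.2 = 22.8 → 23
rgb(109, 64, 23) = #6d4017.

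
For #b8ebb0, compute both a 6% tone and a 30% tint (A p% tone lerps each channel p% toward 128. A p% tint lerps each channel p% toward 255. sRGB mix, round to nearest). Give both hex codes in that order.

#b8ebb0 is rgb(184, 235, 176).
6% tone:
  R: 184 + 0.06×(128−184) = 184 − 3.36 = 180.64 → 181
  G: 235 − 6.42 = 228.58 → 229
  B: 176 − 2.88 = 173.12 → 173
  → #b5e5ad
30% tint:
  R: 184 + 0.3×(255−184) = 184 + 21.3 = 205.3 → 205
  G: 235 + 0.3×(255−235) = 235 + 6 = 241 → 241
  B: 176 + 0.3×(255−176) = 176 + 23.7 = 199.7 → 200
  → #cdf1c8

#b5e5ad, #cdf1c8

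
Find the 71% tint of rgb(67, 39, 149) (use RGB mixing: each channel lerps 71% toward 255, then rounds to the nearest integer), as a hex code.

#c8c0e0

A 71% tint moves each channel 71% toward 255:
  R: 67 + 133.48 = 200.48 → 200
  G: 39 + 0.71×(255−39) = 39 + 153.36 = 192.36 → 192
  B: 149 + 0.71×(255−149) = 149 + 75.26 = 224.26 → 224
rgb(200, 192, 224) = #c8c0e0.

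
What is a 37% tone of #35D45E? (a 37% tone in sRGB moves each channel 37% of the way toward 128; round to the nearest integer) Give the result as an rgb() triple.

#35D45E is rgb(53, 212, 94).
Per channel, c → c + 0.37(128 − c):
  R: 53 + 0.37×(128−53) = 53 + 27.75 = 80.75 → 81
  G: 212 + 0.37×(128−212) = 212 − 31.08 = 180.92 → 181
  B: 94 + 12.58 = 106.58 → 107

rgb(81, 181, 107)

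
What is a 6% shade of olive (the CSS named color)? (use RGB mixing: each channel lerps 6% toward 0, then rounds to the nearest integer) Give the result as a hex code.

#787800

CSS olive is rgb(128, 128, 0).
Per channel, c → c + 0.06(0 − c):
  R: 128 + 0.06×(0−128) = 128 − 7.68 = 120.32 → 120
  G: 128 + 0.06×(0−128) = 128 − 7.68 = 120.32 → 120
  B: 0 + 0 = 0 → 0
rgb(120, 120, 0) = #787800.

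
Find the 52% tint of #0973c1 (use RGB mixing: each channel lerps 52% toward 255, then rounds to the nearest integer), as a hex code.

#89bce1

#0973c1 is rgb(9, 115, 193).
Lerp each channel 52% toward 255:
  R: 9 + 0.52×(255−9) = 9 + 127.92 = 136.92 → 137
  G: 115 + 72.8 = 187.8 → 188
  B: 193 + 32.24 = 225.24 → 225
rgb(137, 188, 225) = #89bce1.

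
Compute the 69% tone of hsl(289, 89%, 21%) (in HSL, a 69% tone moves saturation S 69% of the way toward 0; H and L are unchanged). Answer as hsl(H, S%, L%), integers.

S moves 69% from 89 toward 0: 89 − 61.41 = 27.59 → 28.
H and L are unchanged.

hsl(289, 28%, 21%)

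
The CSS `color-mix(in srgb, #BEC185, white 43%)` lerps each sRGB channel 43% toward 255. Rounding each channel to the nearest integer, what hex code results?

#DADCB9

#BEC185 is rgb(190, 193, 133).
A 43% tint moves each channel 43% toward 255:
  R: 190 + 0.43×(255−190) = 190 + 27.95 = 217.95 → 218
  G: 193 + 0.43×(255−193) = 193 + 26.66 = 219.66 → 220
  B: 133 + 0.43×(255−133) = 133 + 52.46 = 185.46 → 185
rgb(218, 220, 185) = #DADCB9.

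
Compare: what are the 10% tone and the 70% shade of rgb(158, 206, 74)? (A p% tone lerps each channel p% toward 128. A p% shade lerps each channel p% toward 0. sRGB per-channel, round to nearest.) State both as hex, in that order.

#9BC64F, #2F3E16

10% tone:
  R: 158 + 0.1×(128−158) = 158 − 3 = 155 → 155
  G: 206 + 0.1×(128−206) = 206 − 7.8 = 198.2 → 198
  B: 74 + 0.1×(128−74) = 74 + 5.4 = 79.4 → 79
  → #9BC64F
70% shade:
  R: 158 + 0.7×(0−158) = 158 − 110.6 = 47.4 → 47
  G: 206 + 0.7×(0−206) = 206 − 144.2 = 61.8 → 62
  B: 74 − 51.8 = 22.2 → 22
  → #2F3E16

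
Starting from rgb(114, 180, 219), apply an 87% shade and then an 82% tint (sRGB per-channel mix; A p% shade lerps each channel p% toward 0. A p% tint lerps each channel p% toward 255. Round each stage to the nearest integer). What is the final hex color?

An 87% shade moves each channel 87% toward 0:
  R: 114 + 0.87×(0−114) = 114 − 99.18 = 14.82 → 15
  G: 180 + 0.87×(0−180) = 180 − 156.6 = 23.4 → 23
  B: 219 + 0.87×(0−219) = 219 − 190.53 = 28.47 → 28
After the shade: rgb(15, 23, 28) = #0f171c.
Per channel, c → c + 0.82(255 − c):
  R: 15 + 0.82×(255−15) = 15 + 196.8 = 211.8 → 212
  G: 23 + 190.24 = 213.24 → 213
  B: 28 + 0.82×(255−28) = 28 + 186.14 = 214.14 → 214
rgb(212, 213, 214) = #d4d5d6.

#d4d5d6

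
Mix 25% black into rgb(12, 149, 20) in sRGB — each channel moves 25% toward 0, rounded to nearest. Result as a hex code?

#09700f

Per channel, c → c + 0.25(0 − c):
  R: 12 + 0.25×(0−12) = 12 − 3 = 9 → 9
  G: 149 − 37.25 = 111.75 → 112
  B: 20 − 5 = 15 → 15
rgb(9, 112, 15) = #09700f.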